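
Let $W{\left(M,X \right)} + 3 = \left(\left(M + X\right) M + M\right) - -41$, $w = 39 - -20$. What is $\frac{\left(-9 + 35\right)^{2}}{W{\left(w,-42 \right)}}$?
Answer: $\frac{169}{275} \approx 0.61455$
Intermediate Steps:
$w = 59$ ($w = 39 + 20 = 59$)
$W{\left(M,X \right)} = 38 + M + M \left(M + X\right)$ ($W{\left(M,X \right)} = -3 - \left(-41 - M - \left(M + X\right) M\right) = -3 + \left(\left(M \left(M + X\right) + M\right) + 41\right) = -3 + \left(\left(M + M \left(M + X\right)\right) + 41\right) = -3 + \left(41 + M + M \left(M + X\right)\right) = 38 + M + M \left(M + X\right)$)
$\frac{\left(-9 + 35\right)^{2}}{W{\left(w,-42 \right)}} = \frac{\left(-9 + 35\right)^{2}}{38 + 59 + 59^{2} + 59 \left(-42\right)} = \frac{26^{2}}{38 + 59 + 3481 - 2478} = \frac{676}{1100} = 676 \cdot \frac{1}{1100} = \frac{169}{275}$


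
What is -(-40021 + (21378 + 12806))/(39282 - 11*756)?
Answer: 449/2382 ≈ 0.18850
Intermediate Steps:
-(-40021 + (21378 + 12806))/(39282 - 11*756) = -(-40021 + 34184)/(39282 - 8316) = -(-5837)/30966 = -1*(-449/2382) = 449/2382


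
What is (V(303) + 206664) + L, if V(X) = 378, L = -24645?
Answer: 182397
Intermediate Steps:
(V(303) + 206664) + L = (378 + 206664) - 24645 = 207042 - 24645 = 182397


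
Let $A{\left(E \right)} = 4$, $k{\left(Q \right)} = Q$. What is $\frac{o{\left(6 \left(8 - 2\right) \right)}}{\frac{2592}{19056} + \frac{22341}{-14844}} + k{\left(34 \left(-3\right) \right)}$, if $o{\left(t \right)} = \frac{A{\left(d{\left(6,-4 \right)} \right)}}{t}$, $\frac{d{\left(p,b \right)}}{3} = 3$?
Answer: $- \frac{2470711462}{24203403} \approx -102.08$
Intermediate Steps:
$d{\left(p,b \right)} = 9$ ($d{\left(p,b \right)} = 3 \cdot 3 = 9$)
$o{\left(t \right)} = \frac{4}{t}$
$\frac{o{\left(6 \left(8 - 2\right) \right)}}{\frac{2592}{19056} + \frac{22341}{-14844}} + k{\left(34 \left(-3\right) \right)} = \frac{4 \frac{1}{6 \left(8 - 2\right)}}{\frac{2592}{19056} + \frac{22341}{-14844}} + 34 \left(-3\right) = \frac{4 \frac{1}{6 \cdot 6}}{2592 \cdot \frac{1}{19056} + 22341 \left(- \frac{1}{14844}\right)} - 102 = \frac{4 \cdot \frac{1}{36}}{\frac{54}{397} - \frac{7447}{4948}} - 102 = \frac{4 \cdot \frac{1}{36}}{- \frac{2689267}{1964356}} - 102 = \frac{1}{9} \left(- \frac{1964356}{2689267}\right) - 102 = - \frac{1964356}{24203403} - 102 = - \frac{2470711462}{24203403}$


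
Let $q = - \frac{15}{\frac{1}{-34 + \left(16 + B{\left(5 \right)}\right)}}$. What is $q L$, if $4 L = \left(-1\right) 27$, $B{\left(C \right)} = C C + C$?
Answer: $1215$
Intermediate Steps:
$B{\left(C \right)} = C + C^{2}$ ($B{\left(C \right)} = C^{2} + C = C + C^{2}$)
$L = - \frac{27}{4}$ ($L = \frac{\left(-1\right) 27}{4} = \frac{1}{4} \left(-27\right) = - \frac{27}{4} \approx -6.75$)
$q = -180$ ($q = - \frac{15}{\frac{1}{-34 + \left(16 + 5 \left(1 + 5\right)\right)}} = - \frac{15}{\frac{1}{-34 + \left(16 + 5 \cdot 6\right)}} = - \frac{15}{\frac{1}{-34 + \left(16 + 30\right)}} = - \frac{15}{\frac{1}{-34 + 46}} = - \frac{15}{\frac{1}{12}} = - 15 \frac{1}{\frac{1}{12}} = \left(-15\right) 12 = -180$)
$q L = \left(-180\right) \left(- \frac{27}{4}\right) = 1215$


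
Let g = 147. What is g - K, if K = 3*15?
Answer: 102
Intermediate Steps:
K = 45
g - K = 147 - 1*45 = 147 - 45 = 102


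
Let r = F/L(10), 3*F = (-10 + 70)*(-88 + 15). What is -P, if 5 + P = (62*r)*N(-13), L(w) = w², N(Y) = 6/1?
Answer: 27181/5 ≈ 5436.2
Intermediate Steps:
N(Y) = 6 (N(Y) = 6*1 = 6)
F = -1460 (F = ((-10 + 70)*(-88 + 15))/3 = (60*(-73))/3 = (⅓)*(-4380) = -1460)
r = -73/5 (r = -1460/(10²) = -1460/100 = -1460*1/100 = -73/5 ≈ -14.600)
P = -27181/5 (P = -5 + (62*(-73/5))*6 = -5 - 4526/5*6 = -5 - 27156/5 = -27181/5 ≈ -5436.2)
-P = -1*(-27181/5) = 27181/5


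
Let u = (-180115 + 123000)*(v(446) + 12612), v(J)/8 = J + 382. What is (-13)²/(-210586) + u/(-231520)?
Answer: 5784081186479/1218871768 ≈ 4745.4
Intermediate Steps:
v(J) = 3056 + 8*J (v(J) = 8*(J + 382) = 8*(382 + J) = 3056 + 8*J)
u = -1098664140 (u = (-180115 + 123000)*((3056 + 8*446) + 12612) = -57115*((3056 + 3568) + 12612) = -57115*(6624 + 12612) = -57115*19236 = -1098664140)
(-13)²/(-210586) + u/(-231520) = (-13)²/(-210586) - 1098664140/(-231520) = 169*(-1/210586) - 1098664140*(-1/231520) = -169/210586 + 54933207/11576 = 5784081186479/1218871768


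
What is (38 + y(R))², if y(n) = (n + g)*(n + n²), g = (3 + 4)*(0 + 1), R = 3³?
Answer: 662650564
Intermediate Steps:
R = 27
g = 7 (g = 7*1 = 7)
y(n) = (7 + n)*(n + n²) (y(n) = (n + 7)*(n + n²) = (7 + n)*(n + n²))
(38 + y(R))² = (38 + 27*(7 + 27² + 8*27))² = (38 + 27*(7 + 729 + 216))² = (38 + 27*952)² = (38 + 25704)² = 25742² = 662650564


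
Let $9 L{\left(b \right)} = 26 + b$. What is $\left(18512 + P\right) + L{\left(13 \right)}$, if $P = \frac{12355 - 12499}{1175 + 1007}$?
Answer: $\frac{60603743}{3273} \approx 18516.0$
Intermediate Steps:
$P = - \frac{72}{1091}$ ($P = - \frac{144}{2182} = \left(-144\right) \frac{1}{2182} = - \frac{72}{1091} \approx -0.065995$)
$L{\left(b \right)} = \frac{26}{9} + \frac{b}{9}$ ($L{\left(b \right)} = \frac{26 + b}{9} = \frac{26}{9} + \frac{b}{9}$)
$\left(18512 + P\right) + L{\left(13 \right)} = \left(18512 - \frac{72}{1091}\right) + \left(\frac{26}{9} + \frac{1}{9} \cdot 13\right) = \frac{20196520}{1091} + \left(\frac{26}{9} + \frac{13}{9}\right) = \frac{20196520}{1091} + \frac{13}{3} = \frac{60603743}{3273}$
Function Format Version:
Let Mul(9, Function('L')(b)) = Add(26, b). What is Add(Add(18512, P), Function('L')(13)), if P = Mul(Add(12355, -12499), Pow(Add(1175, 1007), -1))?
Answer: Rational(60603743, 3273) ≈ 18516.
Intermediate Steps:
P = Rational(-72, 1091) (P = Mul(-144, Pow(2182, -1)) = Mul(-144, Rational(1, 2182)) = Rational(-72, 1091) ≈ -0.065995)
Function('L')(b) = Add(Rational(26, 9), Mul(Rational(1, 9), b)) (Function('L')(b) = Mul(Rational(1, 9), Add(26, b)) = Add(Rational(26, 9), Mul(Rational(1, 9), b)))
Add(Add(18512, P), Function('L')(13)) = Add(Add(18512, Rational(-72, 1091)), Add(Rational(26, 9), Mul(Rational(1, 9), 13))) = Add(Rational(20196520, 1091), Add(Rational(26, 9), Rational(13, 9))) = Add(Rational(20196520, 1091), Rational(13, 3)) = Rational(60603743, 3273)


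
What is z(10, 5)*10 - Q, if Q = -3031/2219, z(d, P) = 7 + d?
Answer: 54323/317 ≈ 171.37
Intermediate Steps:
Q = -433/317 (Q = -3031*1/2219 = -433/317 ≈ -1.3659)
z(10, 5)*10 - Q = (7 + 10)*10 - 1*(-433/317) = 17*10 + 433/317 = 170 + 433/317 = 54323/317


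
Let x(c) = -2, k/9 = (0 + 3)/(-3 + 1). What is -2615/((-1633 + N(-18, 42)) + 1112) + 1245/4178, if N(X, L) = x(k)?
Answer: 22135/4178 ≈ 5.2980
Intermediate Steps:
k = -27/2 (k = 9*((0 + 3)/(-3 + 1)) = 9*(3/(-2)) = 9*(3*(-½)) = 9*(-3/2) = -27/2 ≈ -13.500)
N(X, L) = -2
-2615/((-1633 + N(-18, 42)) + 1112) + 1245/4178 = -2615/((-1633 - 2) + 1112) + 1245/4178 = -2615/(-1635 + 1112) + 1245*(1/4178) = -2615/(-523) + 1245/4178 = -2615*(-1/523) + 1245/4178 = 5 + 1245/4178 = 22135/4178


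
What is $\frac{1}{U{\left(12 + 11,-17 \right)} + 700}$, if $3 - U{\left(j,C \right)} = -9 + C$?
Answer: $\frac{1}{729} \approx 0.0013717$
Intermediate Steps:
$U{\left(j,C \right)} = 12 - C$ ($U{\left(j,C \right)} = 3 - \left(-9 + C\right) = 12 - C$)
$\frac{1}{U{\left(12 + 11,-17 \right)} + 700} = \frac{1}{\left(12 - -17\right) + 700} = \frac{1}{\left(12 + 17\right) + 700} = \frac{1}{29 + 700} = \frac{1}{729}$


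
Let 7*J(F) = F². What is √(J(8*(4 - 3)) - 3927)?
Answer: 5*I*√7679/7 ≈ 62.593*I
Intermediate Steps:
J(F) = F²/7
√(J(8*(4 - 3)) - 3927) = √((8*(4 - 3))²/7 - 3927) = √((8*1)²/7 - 3927) = √((⅐)*8² - 3927) = √((⅐)*64 - 3927) = √(64/7 - 3927) = √(-27425/7) = 5*I*√7679/7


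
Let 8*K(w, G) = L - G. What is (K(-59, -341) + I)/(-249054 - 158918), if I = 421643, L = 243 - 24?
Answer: -421713/407972 ≈ -1.0337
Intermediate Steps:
L = 219
K(w, G) = 219/8 - G/8 (K(w, G) = (219 - G)/8 = 219/8 - G/8)
(K(-59, -341) + I)/(-249054 - 158918) = ((219/8 - ⅛*(-341)) + 421643)/(-249054 - 158918) = ((219/8 + 341/8) + 421643)/(-407972) = (70 + 421643)*(-1/407972) = 421713*(-1/407972) = -421713/407972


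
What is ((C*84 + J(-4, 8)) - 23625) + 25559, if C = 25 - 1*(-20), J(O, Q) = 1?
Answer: 5715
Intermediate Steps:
C = 45 (C = 25 + 20 = 45)
((C*84 + J(-4, 8)) - 23625) + 25559 = ((45*84 + 1) - 23625) + 25559 = ((3780 + 1) - 23625) + 25559 = (3781 - 23625) + 25559 = -19844 + 25559 = 5715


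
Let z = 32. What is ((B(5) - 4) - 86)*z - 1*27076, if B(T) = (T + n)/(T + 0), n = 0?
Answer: -29924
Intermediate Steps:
B(T) = 1 (B(T) = (T + 0)/(T + 0) = T/T = 1)
((B(5) - 4) - 86)*z - 1*27076 = ((1 - 4) - 86)*32 - 1*27076 = (-3 - 86)*32 - 27076 = -89*32 - 27076 = -2848 - 27076 = -29924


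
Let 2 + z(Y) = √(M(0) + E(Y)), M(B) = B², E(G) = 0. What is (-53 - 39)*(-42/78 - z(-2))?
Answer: -1748/13 ≈ -134.46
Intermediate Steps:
z(Y) = -2 (z(Y) = -2 + √(0² + 0) = -2 + √(0 + 0) = -2 + √0 = -2 + 0 = -2)
(-53 - 39)*(-42/78 - z(-2)) = (-53 - 39)*(-42/78 - 1*(-2)) = -92*(-42*1/78 + 2) = -92*(-7/13 + 2) = -92*19/13 = -1748/13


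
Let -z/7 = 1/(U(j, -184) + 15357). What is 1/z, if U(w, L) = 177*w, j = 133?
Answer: -38898/7 ≈ -5556.9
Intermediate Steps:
z = -7/38898 (z = -7/(177*133 + 15357) = -7/(23541 + 15357) = -7/38898 ≈ -0.00017996)
1/z = 1/(-7/38898) = -38898/7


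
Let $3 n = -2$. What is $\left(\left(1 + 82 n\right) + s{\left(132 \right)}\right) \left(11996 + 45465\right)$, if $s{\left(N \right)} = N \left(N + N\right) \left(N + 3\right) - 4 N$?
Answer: $\frac{810872106395}{3} \approx 2.7029 \cdot 10^{11}$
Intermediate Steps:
$n = - \frac{2}{3}$ ($n = \frac{1}{3} \left(-2\right) = - \frac{2}{3} \approx -0.66667$)
$s{\left(N \right)} = - 4 N + 2 N^{2} \left(3 + N\right)$ ($s{\left(N \right)} = N 2 N \left(3 + N\right) - 4 N = 2 N^{2} \left(3 + N\right) - 4 N = - 4 N + 2 N^{2} \left(3 + N\right)$)
$\left(\left(1 + 82 n\right) + s{\left(132 \right)}\right) \left(11996 + 45465\right) = \left(\left(1 + 82 \left(- \frac{2}{3}\right)\right) + 2 \cdot 132 \left(-2 + 132^{2} + 3 \cdot 132\right)\right) \left(11996 + 45465\right) = \left(\left(1 - \frac{164}{3}\right) + 2 \cdot 132 \left(-2 + 17424 + 396\right)\right) 57461 = \left(- \frac{161}{3} + 2 \cdot 132 \cdot 17818\right) 57461 = \left(- \frac{161}{3} + 4703952\right) 57461 = \frac{14111695}{3} \cdot 57461 = \frac{810872106395}{3}$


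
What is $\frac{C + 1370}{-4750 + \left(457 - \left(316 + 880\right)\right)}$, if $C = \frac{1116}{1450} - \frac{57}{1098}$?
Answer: $- \frac{363719953}{1456506150} \approx -0.24972$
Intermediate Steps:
$C = \frac{190453}{265350}$ ($C = 1116 \cdot \frac{1}{1450} - \frac{19}{366} = \frac{558}{725} - \frac{19}{366} = \frac{190453}{265350} \approx 0.71774$)
$\frac{C + 1370}{-4750 + \left(457 - \left(316 + 880\right)\right)} = \frac{\frac{190453}{265350} + 1370}{-4750 + \left(457 - \left(316 + 880\right)\right)} = \frac{363719953}{265350 \left(-4750 + \left(457 - 1196\right)\right)} = \frac{363719953}{265350 \left(-4750 - 739\right)} = \frac{363719953}{265350 \left(-5489\right)} = \frac{363719953}{265350} \left(- \frac{1}{5489}\right) = - \frac{363719953}{1456506150}$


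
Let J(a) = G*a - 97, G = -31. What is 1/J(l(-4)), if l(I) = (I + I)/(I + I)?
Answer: -1/128 ≈ -0.0078125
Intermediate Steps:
l(I) = 1 (l(I) = (2*I)/((2*I)) = (2*I)*(1/(2*I)) = 1)
J(a) = -97 - 31*a (J(a) = -31*a - 97 = -97 - 31*a)
1/J(l(-4)) = 1/(-97 - 31*1) = 1/(-97 - 31) = 1/(-128) = -1/128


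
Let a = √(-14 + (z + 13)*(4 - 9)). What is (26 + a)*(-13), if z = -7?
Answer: -338 - 26*I*√11 ≈ -338.0 - 86.232*I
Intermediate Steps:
a = 2*I*√11 (a = √(-14 + (-7 + 13)*(4 - 9)) = √(-14 + 6*(-5)) = √(-14 - 30) = √(-44) = 2*I*√11 ≈ 6.6332*I)
(26 + a)*(-13) = (26 + 2*I*√11)*(-13) = -338 - 26*I*√11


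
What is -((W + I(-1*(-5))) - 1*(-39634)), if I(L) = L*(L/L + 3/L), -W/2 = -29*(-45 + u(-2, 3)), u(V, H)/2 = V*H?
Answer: -36336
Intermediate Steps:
u(V, H) = 2*H*V (u(V, H) = 2*(V*H) = 2*(H*V) = 2*H*V)
W = -3306 (W = -(-58)*(-45 + 2*3*(-2)) = -(-58)*(-45 - 12) = -(-58)*(-57) = -2*1653 = -3306)
I(L) = L*(1 + 3/L)
-((W + I(-1*(-5))) - 1*(-39634)) = -((-3306 + (3 - 1*(-5))) - 1*(-39634)) = -((-3306 + (3 + 5)) + 39634) = -((-3306 + 8) + 39634) = -(-3298 + 39634) = -1*36336 = -36336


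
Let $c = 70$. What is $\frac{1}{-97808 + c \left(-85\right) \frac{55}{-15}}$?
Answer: $- \frac{3}{227974} \approx -1.3159 \cdot 10^{-5}$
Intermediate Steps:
$\frac{1}{-97808 + c \left(-85\right) \frac{55}{-15}} = \frac{1}{-97808 + 70 \left(-85\right) \frac{55}{-15}} = \frac{1}{-97808 - 5950 \cdot 55 \left(- \frac{1}{15}\right)} = \frac{1}{-97808 - - \frac{65450}{3}} = \frac{1}{-97808 + \frac{65450}{3}} = \frac{1}{- \frac{227974}{3}} = - \frac{3}{227974}$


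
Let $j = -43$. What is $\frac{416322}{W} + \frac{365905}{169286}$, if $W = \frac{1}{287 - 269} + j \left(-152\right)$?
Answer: $\frac{1311643107001}{19916328614} \approx 65.858$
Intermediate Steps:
$W = \frac{117649}{18}$ ($W = \frac{1}{287 - 269} - -6536 = \frac{1}{18} + 6536 = \frac{117649}{18} \approx 6536.1$)
$\frac{416322}{W} + \frac{365905}{169286} = \frac{416322}{\frac{117649}{18}} + \frac{365905}{169286} = 416322 \cdot \frac{18}{117649} + 365905 \cdot \frac{1}{169286} = \frac{7493796}{117649} + \frac{365905}{169286} = \frac{1311643107001}{19916328614}$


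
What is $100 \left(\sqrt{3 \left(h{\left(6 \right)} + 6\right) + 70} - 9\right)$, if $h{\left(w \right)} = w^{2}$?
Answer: $500$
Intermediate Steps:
$100 \left(\sqrt{3 \left(h{\left(6 \right)} + 6\right) + 70} - 9\right) = 100 \left(\sqrt{3 \left(6^{2} + 6\right) + 70} - 9\right) = 100 \left(\sqrt{3 \left(36 + 6\right) + 70} - 9\right) = 100 \left(\sqrt{3 \cdot 42 + 70} - 9\right) = 100 \left(\sqrt{126 + 70} - 9\right) = 100 \left(\sqrt{196} - 9\right) = 100 \left(14 - 9\right) = 100 \cdot 5 = 500$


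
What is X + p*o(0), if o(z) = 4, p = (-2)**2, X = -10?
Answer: 6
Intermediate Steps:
p = 4
X + p*o(0) = -10 + 4*4 = -10 + 16 = 6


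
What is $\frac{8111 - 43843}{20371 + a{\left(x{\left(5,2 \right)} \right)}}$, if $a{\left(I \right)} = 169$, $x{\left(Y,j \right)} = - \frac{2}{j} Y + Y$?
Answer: $- \frac{8933}{5135} \approx -1.7396$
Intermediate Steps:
$x{\left(Y,j \right)} = Y - \frac{2 Y}{j}$ ($x{\left(Y,j \right)} = - \frac{2 Y}{j} + Y = Y - \frac{2 Y}{j}$)
$\frac{8111 - 43843}{20371 + a{\left(x{\left(5,2 \right)} \right)}} = \frac{8111 - 43843}{20371 + 169} = - \frac{35732}{20540} = \left(-35732\right) \frac{1}{20540} = - \frac{8933}{5135}$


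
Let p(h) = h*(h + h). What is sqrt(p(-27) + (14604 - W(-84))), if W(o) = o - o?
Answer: sqrt(16062) ≈ 126.74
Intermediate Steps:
W(o) = 0
p(h) = 2*h**2 (p(h) = h*(2*h) = 2*h**2)
sqrt(p(-27) + (14604 - W(-84))) = sqrt(2*(-27)**2 + (14604 - 1*0)) = sqrt(2*729 + (14604 + 0)) = sqrt(1458 + 14604) = sqrt(16062)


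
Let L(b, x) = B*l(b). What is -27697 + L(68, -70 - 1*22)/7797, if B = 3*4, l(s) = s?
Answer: -71984231/2599 ≈ -27697.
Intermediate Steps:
B = 12
L(b, x) = 12*b
-27697 + L(68, -70 - 1*22)/7797 = -27697 + (12*68)/7797 = -27697 + 816*(1/7797) = -27697 + 272/2599 = -71984231/2599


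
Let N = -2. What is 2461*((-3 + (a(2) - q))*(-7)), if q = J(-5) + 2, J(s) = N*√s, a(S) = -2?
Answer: 120589 - 34454*I*√5 ≈ 1.2059e+5 - 77042.0*I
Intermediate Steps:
J(s) = -2*√s
q = 2 - 2*I*√5 (q = -2*I*√5 + 2 = 2 - 2*I*√5 ≈ 2.0 - 4.4721*I)
2461*((-3 + (a(2) - q))*(-7)) = 2461*((-3 + (-2 - (2 - 2*I*√5)))*(-7)) = 2461*((-3 + (-2 + (-2 + 2*I*√5)))*(-7)) = 2461*((-3 + (-4 + 2*I*√5))*(-7)) = 2461*((-7 + 2*I*√5)*(-7)) = 2461*(49 - 14*I*√5) = 120589 - 34454*I*√5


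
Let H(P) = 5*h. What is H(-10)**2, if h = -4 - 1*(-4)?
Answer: 0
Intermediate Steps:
h = 0 (h = -4 + 4 = 0)
H(P) = 0 (H(P) = 5*0 = 0)
H(-10)**2 = 0**2 = 0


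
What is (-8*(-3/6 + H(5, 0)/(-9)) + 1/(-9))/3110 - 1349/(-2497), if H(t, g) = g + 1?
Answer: 37865881/69891030 ≈ 0.54178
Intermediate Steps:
H(t, g) = 1 + g
(-8*(-3/6 + H(5, 0)/(-9)) + 1/(-9))/3110 - 1349/(-2497) = (-8*(-3/6 + (1 + 0)/(-9)) + 1/(-9))/3110 - 1349/(-2497) = (-8*(-3*⅙ + 1*(-⅑)) - ⅑)*(1/3110) - 1349*(-1/2497) = (-8*(-½ - ⅑) - ⅑)*(1/3110) + 1349/2497 = (-8*(-11/18) - ⅑)*(1/3110) + 1349/2497 = (44/9 - ⅑)*(1/3110) + 1349/2497 = (43/9)*(1/3110) + 1349/2497 = 43/27990 + 1349/2497 = 37865881/69891030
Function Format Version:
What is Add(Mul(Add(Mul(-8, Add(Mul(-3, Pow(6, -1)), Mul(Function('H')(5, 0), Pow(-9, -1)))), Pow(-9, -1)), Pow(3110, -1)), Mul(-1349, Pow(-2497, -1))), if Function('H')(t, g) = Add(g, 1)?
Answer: Rational(37865881, 69891030) ≈ 0.54178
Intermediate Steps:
Function('H')(t, g) = Add(1, g)
Add(Mul(Add(Mul(-8, Add(Mul(-3, Pow(6, -1)), Mul(Function('H')(5, 0), Pow(-9, -1)))), Pow(-9, -1)), Pow(3110, -1)), Mul(-1349, Pow(-2497, -1))) = Add(Mul(Add(Mul(-8, Add(Mul(-3, Pow(6, -1)), Mul(Add(1, 0), Pow(-9, -1)))), Pow(-9, -1)), Pow(3110, -1)), Mul(-1349, Pow(-2497, -1))) = Add(Mul(Add(Mul(-8, Add(Mul(-3, Rational(1, 6)), Mul(1, Rational(-1, 9)))), Rational(-1, 9)), Rational(1, 3110)), Mul(-1349, Rational(-1, 2497))) = Add(Mul(Add(Mul(-8, Add(Rational(-1, 2), Rational(-1, 9))), Rational(-1, 9)), Rational(1, 3110)), Rational(1349, 2497)) = Add(Mul(Add(Mul(-8, Rational(-11, 18)), Rational(-1, 9)), Rational(1, 3110)), Rational(1349, 2497)) = Add(Mul(Add(Rational(44, 9), Rational(-1, 9)), Rational(1, 3110)), Rational(1349, 2497)) = Add(Mul(Rational(43, 9), Rational(1, 3110)), Rational(1349, 2497)) = Add(Rational(43, 27990), Rational(1349, 2497)) = Rational(37865881, 69891030)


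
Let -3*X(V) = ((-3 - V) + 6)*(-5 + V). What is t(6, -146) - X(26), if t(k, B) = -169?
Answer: -330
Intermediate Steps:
X(V) = -(-5 + V)*(3 - V)/3 (X(V) = -((-3 - V) + 6)*(-5 + V)/3 = -(3 - V)*(-5 + V)/3 = -(-5 + V)*(3 - V)/3)
t(6, -146) - X(26) = -169 - (5 - 8/3*26 + (⅓)*26²) = -169 - (5 - 208/3 + (⅓)*676) = -169 - (5 - 208/3 + 676/3) = -169 - 1*161 = -169 - 161 = -330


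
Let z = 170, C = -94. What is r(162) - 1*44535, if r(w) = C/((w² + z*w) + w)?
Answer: -1201242602/26973 ≈ -44535.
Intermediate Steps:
r(w) = -94/(w² + 171*w) (r(w) = -94/((w² + 170*w) + w) = -94/(w² + 171*w))
r(162) - 1*44535 = -94/(162*(171 + 162)) - 1*44535 = -94*1/162/333 - 44535 = -94*1/162*1/333 - 44535 = -47/26973 - 44535 = -1201242602/26973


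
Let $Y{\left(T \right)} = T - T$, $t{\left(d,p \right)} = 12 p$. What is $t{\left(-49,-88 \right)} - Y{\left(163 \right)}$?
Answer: $-1056$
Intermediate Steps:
$Y{\left(T \right)} = 0$
$t{\left(-49,-88 \right)} - Y{\left(163 \right)} = 12 \left(-88\right) - 0 = -1056 + 0 = -1056$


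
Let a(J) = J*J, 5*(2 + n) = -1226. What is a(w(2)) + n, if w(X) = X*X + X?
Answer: -1056/5 ≈ -211.20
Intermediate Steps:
w(X) = X + X² (w(X) = X² + X = X + X²)
n = -1236/5 (n = -2 + (⅕)*(-1226) = -2 - 1226/5 = -1236/5 ≈ -247.20)
a(J) = J²
a(w(2)) + n = (2*(1 + 2))² - 1236/5 = (2*3)² - 1236/5 = 6² - 1236/5 = 36 - 1236/5 = -1056/5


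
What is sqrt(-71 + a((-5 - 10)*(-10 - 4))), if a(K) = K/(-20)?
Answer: I*sqrt(326)/2 ≈ 9.0277*I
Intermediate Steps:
a(K) = -K/20 (a(K) = K*(-1/20) = -K/20)
sqrt(-71 + a((-5 - 10)*(-10 - 4))) = sqrt(-71 - (-5 - 10)*(-10 - 4)/20) = sqrt(-71 - (-3)*(-14)/4) = sqrt(-71 - 1/20*210) = sqrt(-71 - 21/2) = sqrt(-163/2) = I*sqrt(326)/2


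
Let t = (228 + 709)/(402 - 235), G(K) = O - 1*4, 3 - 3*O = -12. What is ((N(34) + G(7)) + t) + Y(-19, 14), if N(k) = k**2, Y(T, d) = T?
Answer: 190983/167 ≈ 1143.6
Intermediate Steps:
O = 5 (O = 1 - 1/3*(-12) = 1 + 4 = 5)
G(K) = 1 (G(K) = 5 - 1*4 = 5 - 4 = 1)
t = 937/167 ≈ 5.6108
((N(34) + G(7)) + t) + Y(-19, 14) = ((34**2 + 1) + 937/167) - 19 = ((1156 + 1) + 937/167) - 19 = (1157 + 937/167) - 19 = 194156/167 - 19 = 190983/167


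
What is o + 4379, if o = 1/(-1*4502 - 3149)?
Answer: 33503728/7651 ≈ 4379.0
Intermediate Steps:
o = -1/7651 (o = 1/(-4502 - 3149) = 1/(-7651) = -1/7651 ≈ -0.00013070)
o + 4379 = -1/7651 + 4379 = 33503728/7651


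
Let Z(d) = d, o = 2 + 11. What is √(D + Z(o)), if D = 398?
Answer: √411 ≈ 20.273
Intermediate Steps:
o = 13
√(D + Z(o)) = √(398 + 13) = √411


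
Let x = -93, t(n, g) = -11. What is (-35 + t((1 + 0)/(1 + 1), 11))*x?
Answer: 4278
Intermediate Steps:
(-35 + t((1 + 0)/(1 + 1), 11))*x = (-35 - 11)*(-93) = -46*(-93) = 4278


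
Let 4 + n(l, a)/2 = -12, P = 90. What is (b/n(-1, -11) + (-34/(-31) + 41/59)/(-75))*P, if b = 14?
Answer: -3037971/73160 ≈ -41.525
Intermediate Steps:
n(l, a) = -32 (n(l, a) = -8 + 2*(-12) = -8 - 24 = -32)
(b/n(-1, -11) + (-34/(-31) + 41/59)/(-75))*P = (14/(-32) + (-34/(-31) + 41/59)/(-75))*90 = (14*(-1/32) + (-34*(-1/31) + 41*(1/59))*(-1/75))*90 = (-7/16 + (34/31 + 41/59)*(-1/75))*90 = (-7/16 + (3277/1829)*(-1/75))*90 = (-7/16 - 3277/137175)*90 = -1012657/2194800*90 = -3037971/73160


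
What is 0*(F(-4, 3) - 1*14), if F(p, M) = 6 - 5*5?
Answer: 0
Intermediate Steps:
F(p, M) = -19 (F(p, M) = 6 - 25 = -19)
0*(F(-4, 3) - 1*14) = 0*(-19 - 1*14) = 0*(-19 - 14) = 0*(-33) = 0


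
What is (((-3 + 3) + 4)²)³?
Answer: 4096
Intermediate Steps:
(((-3 + 3) + 4)²)³ = ((0 + 4)²)³ = (4²)³ = 16³ = 4096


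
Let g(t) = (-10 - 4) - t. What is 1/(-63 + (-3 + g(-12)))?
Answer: -1/68 ≈ -0.014706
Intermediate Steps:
g(t) = -14 - t
1/(-63 + (-3 + g(-12))) = 1/(-63 + (-3 + (-14 - 1*(-12)))) = 1/(-63 + (-3 + (-14 + 12))) = 1/(-63 + (-3 - 2)) = 1/(-63 - 5) = 1/(-68) = -1/68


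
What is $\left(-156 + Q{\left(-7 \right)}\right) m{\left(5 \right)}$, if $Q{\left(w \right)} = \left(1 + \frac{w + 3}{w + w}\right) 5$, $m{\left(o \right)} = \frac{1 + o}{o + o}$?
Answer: $- \frac{3141}{35} \approx -89.743$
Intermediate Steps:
$m{\left(o \right)} = \frac{1 + o}{2 o}$
$Q{\left(w \right)} = 5 + \frac{5 \left(3 + w\right)}{2 w}$ ($Q{\left(w \right)} = \left(1 + \frac{3 + w}{2 w}\right) 5 = 5 + \frac{5 \left(3 + w\right)}{2 w}$)
$\left(-156 + Q{\left(-7 \right)}\right) m{\left(5 \right)} = \left(-156 + \frac{15 \left(1 - 7\right)}{2 \left(-7\right)}\right) \frac{1 + 5}{2 \cdot 5} = \left(-156 + \frac{15}{2} \left(- \frac{1}{7}\right) \left(-6\right)\right) \frac{1}{2} \cdot \frac{1}{5} \cdot 6 = \left(-156 + \frac{45}{7}\right) \frac{3}{5} = \left(- \frac{1047}{7}\right) \frac{3}{5} = - \frac{3141}{35}$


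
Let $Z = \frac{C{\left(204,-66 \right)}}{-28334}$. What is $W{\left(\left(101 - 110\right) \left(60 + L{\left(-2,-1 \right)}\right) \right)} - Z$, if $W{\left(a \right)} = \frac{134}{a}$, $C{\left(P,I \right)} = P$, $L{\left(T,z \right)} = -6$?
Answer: $- \frac{924403}{3442581} \approx -0.26852$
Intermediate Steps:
$Z = - \frac{102}{14167}$ ($Z = \frac{204}{-28334} = 204 \left(- \frac{1}{28334}\right) = - \frac{102}{14167} \approx -0.0071998$)
$W{\left(\left(101 - 110\right) \left(60 + L{\left(-2,-1 \right)}\right) \right)} - Z = \frac{134}{\left(101 - 110\right) \left(60 - 6\right)} - - \frac{102}{14167} = \frac{134}{\left(-9\right) 54} + \frac{102}{14167} = \frac{134}{-486} + \frac{102}{14167} = 134 \left(- \frac{1}{486}\right) + \frac{102}{14167} = - \frac{67}{243} + \frac{102}{14167} = - \frac{924403}{3442581}$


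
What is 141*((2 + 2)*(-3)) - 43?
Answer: -1735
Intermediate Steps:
141*((2 + 2)*(-3)) - 43 = 141*(4*(-3)) - 43 = 141*(-12) - 43 = -1692 - 43 = -1735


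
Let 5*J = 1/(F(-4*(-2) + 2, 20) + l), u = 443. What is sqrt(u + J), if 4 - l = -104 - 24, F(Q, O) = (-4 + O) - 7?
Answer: 2*sqrt(55045695)/705 ≈ 21.048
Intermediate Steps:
F(Q, O) = -11 + O
l = 132 (l = 4 - (-104 - 24) = 4 - 1*(-128) = 4 + 128 = 132)
J = 1/705 (J = 1/(5*((-11 + 20) + 132)) = 1/(5*(9 + 132)) = (1/5)/141 = (1/5)*(1/141) = 1/705 ≈ 0.0014184)
sqrt(u + J) = sqrt(443 + 1/705) = sqrt(312316/705) = 2*sqrt(55045695)/705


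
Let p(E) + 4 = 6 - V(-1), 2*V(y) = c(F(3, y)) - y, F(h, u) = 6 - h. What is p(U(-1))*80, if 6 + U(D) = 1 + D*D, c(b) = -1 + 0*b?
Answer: 160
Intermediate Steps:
c(b) = -1 (c(b) = -1 + 0 = -1)
U(D) = -5 + D**2 (U(D) = -6 + (1 + D*D) = -6 + (1 + D**2) = -5 + D**2)
V(y) = -1/2 - y/2 (V(y) = (-1 - y)/2 = -1/2 - y/2)
p(E) = 2 (p(E) = -4 + (6 - (-1/2 - 1/2*(-1))) = -4 + (6 - (-1/2 + 1/2)) = -4 + (6 - 1*0) = -4 + (6 + 0) = -4 + 6 = 2)
p(U(-1))*80 = 2*80 = 160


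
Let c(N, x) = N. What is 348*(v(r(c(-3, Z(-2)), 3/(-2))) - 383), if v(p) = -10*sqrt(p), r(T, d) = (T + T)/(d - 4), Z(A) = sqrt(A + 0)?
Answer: -133284 - 6960*sqrt(33)/11 ≈ -1.3692e+5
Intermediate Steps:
Z(A) = sqrt(A)
r(T, d) = 2*T/(-4 + d) (r(T, d) = (2*T)/(-4 + d) = 2*T/(-4 + d))
348*(v(r(c(-3, Z(-2)), 3/(-2))) - 383) = 348*(-10*sqrt(6)*sqrt(-1/(-4 + 3/(-2))) - 383) = 348*(-10*sqrt(6)*sqrt(-1/(-4 + 3*(-1/2))) - 383) = 348*(-10*sqrt(6)*sqrt(-1/(-4 - 3/2)) - 383) = 348*(-10*sqrt(6)*sqrt(-1/(-11/2)) - 383) = 348*(-10*2*sqrt(33)/11 - 383) = 348*(-20*sqrt(33)/11 - 383) = 348*(-383 - 20*sqrt(33)/11) = -133284 - 6960*sqrt(33)/11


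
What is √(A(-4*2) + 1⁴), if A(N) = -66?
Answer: I*√65 ≈ 8.0623*I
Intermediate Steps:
√(A(-4*2) + 1⁴) = √(-66 + 1⁴) = √(-66 + 1) = √(-65) = I*√65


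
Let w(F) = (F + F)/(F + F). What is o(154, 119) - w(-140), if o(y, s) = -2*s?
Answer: -239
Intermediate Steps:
w(F) = 1 (w(F) = (2*F)/((2*F)) = (2*F)*(1/(2*F)) = 1)
o(154, 119) - w(-140) = -2*119 - 1*1 = -238 - 1 = -239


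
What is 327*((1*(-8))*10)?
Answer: -26160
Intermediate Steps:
327*((1*(-8))*10) = 327*(-8*10) = 327*(-80) = -26160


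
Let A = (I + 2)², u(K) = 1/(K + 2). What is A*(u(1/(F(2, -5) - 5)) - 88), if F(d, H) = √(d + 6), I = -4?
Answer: -17132/49 + 8*√2/49 ≈ -349.40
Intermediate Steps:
F(d, H) = √(6 + d)
u(K) = 1/(2 + K)
A = 4 (A = (-4 + 2)² = (-2)² = 4)
A*(u(1/(F(2, -5) - 5)) - 88) = 4*(1/(2 + 1/(√(6 + 2) - 5)) - 88) = 4*(1/(2 + 1/(√8 - 5)) - 88) = 4*(1/(2 + 1/(2*√2 - 5)) - 88) = 4*(1/(2 + 1/(-5 + 2*√2)) - 88) = 4*(-88 + 1/(2 + 1/(-5 + 2*√2))) = -352 + 4/(2 + 1/(-5 + 2*√2))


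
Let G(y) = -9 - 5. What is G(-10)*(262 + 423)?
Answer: -9590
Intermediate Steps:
G(y) = -14
G(-10)*(262 + 423) = -14*(262 + 423) = -14*685 = -9590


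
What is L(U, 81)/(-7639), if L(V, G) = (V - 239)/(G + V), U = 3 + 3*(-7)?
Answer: 257/481257 ≈ 0.00053402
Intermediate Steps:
U = -18 (U = 3 - 21 = -18)
L(V, G) = (-239 + V)/(G + V)
L(U, 81)/(-7639) = ((-239 - 18)/(81 - 18))/(-7639) = (-257/63)*(-1/7639) = ((1/63)*(-257))*(-1/7639) = -257/63*(-1/7639) = 257/481257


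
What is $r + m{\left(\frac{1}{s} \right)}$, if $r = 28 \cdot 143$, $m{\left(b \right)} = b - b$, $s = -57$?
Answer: $4004$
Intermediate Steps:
$m{\left(b \right)} = 0$
$r = 4004$
$r + m{\left(\frac{1}{s} \right)} = 4004 + 0 = 4004$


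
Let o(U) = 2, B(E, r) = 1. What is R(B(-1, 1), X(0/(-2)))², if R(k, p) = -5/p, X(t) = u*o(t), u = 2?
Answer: 25/16 ≈ 1.5625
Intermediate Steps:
X(t) = 4 (X(t) = 2*2 = 4)
R(B(-1, 1), X(0/(-2)))² = (-5/4)² = 25/16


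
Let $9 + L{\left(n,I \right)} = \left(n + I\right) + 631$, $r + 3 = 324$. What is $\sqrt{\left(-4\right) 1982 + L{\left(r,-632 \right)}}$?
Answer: $i \sqrt{7617} \approx 87.275 i$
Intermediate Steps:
$r = 321$ ($r = -3 + 324 = 321$)
$L{\left(n,I \right)} = 622 + I + n$ ($L{\left(n,I \right)} = -9 + \left(\left(n + I\right) + 631\right) = -9 + \left(\left(I + n\right) + 631\right) = -9 + \left(631 + I + n\right) = 622 + I + n$)
$\sqrt{\left(-4\right) 1982 + L{\left(r,-632 \right)}} = \sqrt{\left(-4\right) 1982 + \left(622 - 632 + 321\right)} = \sqrt{-7928 + 311} = \sqrt{-7617} = i \sqrt{7617}$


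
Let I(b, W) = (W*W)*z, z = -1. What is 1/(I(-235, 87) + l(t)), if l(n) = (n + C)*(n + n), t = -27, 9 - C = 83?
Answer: -1/2115 ≈ -0.00047281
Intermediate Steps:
C = -74 (C = 9 - 1*83 = 9 - 83 = -74)
l(n) = 2*n*(-74 + n) (l(n) = (n - 74)*(n + n) = (-74 + n)*(2*n) = 2*n*(-74 + n))
I(b, W) = -W**2 (I(b, W) = (W*W)*(-1) = W**2*(-1) = -W**2)
1/(I(-235, 87) + l(t)) = 1/(-1*87**2 + 2*(-27)*(-74 - 27)) = 1/(-1*7569 + 2*(-27)*(-101)) = 1/(-7569 + 5454) = 1/(-2115) = -1/2115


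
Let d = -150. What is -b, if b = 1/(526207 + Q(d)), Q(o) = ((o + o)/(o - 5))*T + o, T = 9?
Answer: -31/16308307 ≈ -1.9009e-6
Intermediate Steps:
Q(o) = o + 18*o/(-5 + o) (Q(o) = ((o + o)/(o - 5))*9 + o = ((2*o)/(-5 + o))*9 + o = (2*o/(-5 + o))*9 + o = 18*o/(-5 + o) + o = o + 18*o/(-5 + o))
b = 31/16308307 (b = 1/(526207 - 150*(13 - 150)/(-5 - 150)) = 1/(526207 - 150*(-137)/(-155)) = 1/(526207 - 150*(-1/155)*(-137)) = 1/(526207 - 4110/31) = 1/(16308307/31) = 31/16308307 ≈ 1.9009e-6)
-b = -1*31/16308307 = -31/16308307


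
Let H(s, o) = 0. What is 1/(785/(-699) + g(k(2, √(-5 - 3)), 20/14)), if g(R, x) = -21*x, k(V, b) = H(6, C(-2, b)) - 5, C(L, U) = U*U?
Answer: -699/21755 ≈ -0.032131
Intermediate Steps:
C(L, U) = U²
k(V, b) = -5 (k(V, b) = 0 - 5 = -5)
1/(785/(-699) + g(k(2, √(-5 - 3)), 20/14)) = 1/(785/(-699) - 420/14) = 1/(785*(-1/699) - 420/14) = 1/(-785/699 - 21*10/7) = 1/(-785/699 - 30) = 1/(-21755/699) = -699/21755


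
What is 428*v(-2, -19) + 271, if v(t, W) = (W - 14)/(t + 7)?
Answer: -12769/5 ≈ -2553.8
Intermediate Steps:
v(t, W) = (-14 + W)/(7 + t)
428*v(-2, -19) + 271 = 428*((-14 - 19)/(7 - 2)) + 271 = 428*(-33/5) + 271 = -14124/5 + 271 = -12769/5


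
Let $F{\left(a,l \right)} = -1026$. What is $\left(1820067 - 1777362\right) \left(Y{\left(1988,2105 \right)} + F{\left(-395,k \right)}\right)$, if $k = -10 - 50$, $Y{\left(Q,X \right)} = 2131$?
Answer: $47189025$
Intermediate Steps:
$k = -60$ ($k = -10 - 50 = -60$)
$\left(1820067 - 1777362\right) \left(Y{\left(1988,2105 \right)} + F{\left(-395,k \right)}\right) = \left(1820067 - 1777362\right) \left(2131 - 1026\right) = 42705 \cdot 1105 = 47189025$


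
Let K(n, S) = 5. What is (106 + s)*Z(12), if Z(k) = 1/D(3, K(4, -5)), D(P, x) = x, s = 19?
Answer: 25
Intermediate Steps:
Z(k) = ⅕ (Z(k) = 1/5 = ⅕)
(106 + s)*Z(12) = (106 + 19)*(⅕) = 125*(⅕) = 25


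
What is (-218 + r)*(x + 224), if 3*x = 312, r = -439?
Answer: -215496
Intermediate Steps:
x = 104 (x = (⅓)*312 = 104)
(-218 + r)*(x + 224) = (-218 - 439)*(104 + 224) = -657*328 = -215496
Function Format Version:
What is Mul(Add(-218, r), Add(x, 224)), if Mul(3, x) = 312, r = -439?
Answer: -215496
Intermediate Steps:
x = 104 (x = Mul(Rational(1, 3), 312) = 104)
Mul(Add(-218, r), Add(x, 224)) = Mul(Add(-218, -439), Add(104, 224)) = Mul(-657, 328) = -215496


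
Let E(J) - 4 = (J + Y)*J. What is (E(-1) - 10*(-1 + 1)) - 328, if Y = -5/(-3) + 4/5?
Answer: -4882/15 ≈ -325.47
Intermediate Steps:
Y = 37/15 (Y = -5*(-⅓) + 4*(⅕) = 5/3 + ⅘ = 37/15 ≈ 2.4667)
E(J) = 4 + J*(37/15 + J) (E(J) = 4 + (J + 37/15)*J = 4 + (37/15 + J)*J = 4 + J*(37/15 + J))
(E(-1) - 10*(-1 + 1)) - 328 = ((4 + (-1)² + (37/15)*(-1)) - 10*(-1 + 1)) - 328 = ((4 + 1 - 37/15) - 10*0) - 328 = (38/15 + 0) - 328 = 38/15 - 328 = -4882/15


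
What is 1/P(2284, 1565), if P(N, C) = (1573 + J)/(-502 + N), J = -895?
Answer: 297/113 ≈ 2.6283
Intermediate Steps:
P(N, C) = 678/(-502 + N) (P(N, C) = (1573 - 895)/(-502 + N) = 678/(-502 + N))
1/P(2284, 1565) = 1/(678/(-502 + 2284)) = 1/(678/1782) = 1/(678*(1/1782)) = 1/(113/297) = 297/113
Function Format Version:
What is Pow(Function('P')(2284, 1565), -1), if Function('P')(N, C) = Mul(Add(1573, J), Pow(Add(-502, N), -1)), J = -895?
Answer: Rational(297, 113) ≈ 2.6283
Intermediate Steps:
Function('P')(N, C) = Mul(678, Pow(Add(-502, N), -1)) (Function('P')(N, C) = Mul(Add(1573, -895), Pow(Add(-502, N), -1)) = Mul(678, Pow(Add(-502, N), -1)))
Pow(Function('P')(2284, 1565), -1) = Pow(Mul(678, Pow(Add(-502, 2284), -1)), -1) = Pow(Mul(678, Pow(1782, -1)), -1) = Pow(Mul(678, Rational(1, 1782)), -1) = Pow(Rational(113, 297), -1) = Rational(297, 113)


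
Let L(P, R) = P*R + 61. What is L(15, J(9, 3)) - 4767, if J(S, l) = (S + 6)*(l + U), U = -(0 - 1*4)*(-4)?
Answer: -7631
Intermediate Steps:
U = -16 (U = -(0 - 4)*(-4) = -1*(-4)*(-4) = 4*(-4) = -16)
J(S, l) = (-16 + l)*(6 + S) (J(S, l) = (S + 6)*(l - 16) = (6 + S)*(-16 + l) = (-16 + l)*(6 + S))
L(P, R) = 61 + P*R
L(15, J(9, 3)) - 4767 = (61 + 15*(-96 - 16*9 + 6*3 + 9*3)) - 4767 = (61 + 15*(-96 - 144 + 18 + 27)) - 4767 = (61 + 15*(-195)) - 4767 = (61 - 2925) - 4767 = -2864 - 4767 = -7631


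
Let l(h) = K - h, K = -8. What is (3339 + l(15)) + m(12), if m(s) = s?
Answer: 3328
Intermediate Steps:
l(h) = -8 - h
(3339 + l(15)) + m(12) = (3339 + (-8 - 1*15)) + 12 = (3339 + (-8 - 15)) + 12 = (3339 - 23) + 12 = 3316 + 12 = 3328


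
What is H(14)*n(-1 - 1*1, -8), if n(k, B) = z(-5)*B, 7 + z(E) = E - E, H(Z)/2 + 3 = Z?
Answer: 1232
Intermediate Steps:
H(Z) = -6 + 2*Z
z(E) = -7 (z(E) = -7 + (E - E) = -7 + 0 = -7)
n(k, B) = -7*B
H(14)*n(-1 - 1*1, -8) = (-6 + 2*14)*(-7*(-8)) = (-6 + 28)*56 = 22*56 = 1232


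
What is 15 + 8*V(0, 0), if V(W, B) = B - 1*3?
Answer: -9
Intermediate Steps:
V(W, B) = -3 + B (V(W, B) = B - 3 = -3 + B)
15 + 8*V(0, 0) = 15 + 8*(-3 + 0) = 15 + 8*(-3) = 15 - 24 = -9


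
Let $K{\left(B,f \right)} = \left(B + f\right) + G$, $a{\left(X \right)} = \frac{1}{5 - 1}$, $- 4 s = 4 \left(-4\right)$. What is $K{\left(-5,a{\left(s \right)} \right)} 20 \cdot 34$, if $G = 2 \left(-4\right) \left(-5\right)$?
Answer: $23970$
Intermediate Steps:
$G = 40$ ($G = \left(-8\right) \left(-5\right) = 40$)
$s = 4$ ($s = - \frac{4 \left(-4\right)}{4} = \left(- \frac{1}{4}\right) \left(-16\right) = 4$)
$a{\left(X \right)} = \frac{1}{4}$
$K{\left(B,f \right)} = 40 + B + f$ ($K{\left(B,f \right)} = \left(B + f\right) + 40 = 40 + B + f$)
$K{\left(-5,a{\left(s \right)} \right)} 20 \cdot 34 = \left(40 - 5 + \frac{1}{4}\right) 20 \cdot 34 = \frac{141}{4} \cdot 20 \cdot 34 = 705 \cdot 34 = 23970$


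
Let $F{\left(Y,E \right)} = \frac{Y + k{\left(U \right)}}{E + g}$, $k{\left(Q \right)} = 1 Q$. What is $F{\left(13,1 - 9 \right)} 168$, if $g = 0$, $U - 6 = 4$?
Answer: $-483$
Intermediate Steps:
$U = 10$ ($U = 6 + 4 = 10$)
$k{\left(Q \right)} = Q$
$F{\left(Y,E \right)} = \frac{10 + Y}{E}$ ($F{\left(Y,E \right)} = \frac{Y + 10}{E + 0} = \frac{10 + Y}{E}$)
$F{\left(13,1 - 9 \right)} 168 = \frac{10 + 13}{1 - 9} \cdot 168 = \frac{1}{1 - 9} \cdot 23 \cdot 168 = \frac{1}{-8} \cdot 23 \cdot 168 = \left(- \frac{1}{8}\right) 23 \cdot 168 = \left(- \frac{23}{8}\right) 168 = -483$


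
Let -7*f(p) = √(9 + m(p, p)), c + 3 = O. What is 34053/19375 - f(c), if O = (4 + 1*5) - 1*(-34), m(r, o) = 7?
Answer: 315871/135625 ≈ 2.3290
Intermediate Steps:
O = 43 (O = (4 + 5) + 34 = 9 + 34 = 43)
c = 40 (c = -3 + 43 = 40)
f(p) = -4/7 (f(p) = -√(9 + 7)/7 = -√16/7 = -⅐*4 = -4/7)
34053/19375 - f(c) = 34053/19375 - 1*(-4/7) = 34053*(1/19375) + 4/7 = 34053/19375 + 4/7 = 315871/135625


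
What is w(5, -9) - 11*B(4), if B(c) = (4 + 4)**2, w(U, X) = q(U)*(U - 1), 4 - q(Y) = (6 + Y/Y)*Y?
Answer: -828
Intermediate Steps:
q(Y) = 4 - 7*Y (q(Y) = 4 - (6 + Y/Y)*Y = 4 - (6 + 1)*Y = 4 - 7*Y)
w(U, X) = (-1 + U)*(4 - 7*U) (w(U, X) = (4 - 7*U)*(U - 1) = (4 - 7*U)*(-1 + U) = (-1 + U)*(4 - 7*U))
B(c) = 64 (B(c) = 8**2 = 64)
w(5, -9) - 11*B(4) = -(-1 + 5)*(-4 + 7*5) - 11*64 = -1*4*(-4 + 35) - 704 = -1*4*31 - 704 = -124 - 704 = -828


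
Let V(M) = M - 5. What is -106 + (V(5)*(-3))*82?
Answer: -106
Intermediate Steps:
V(M) = -5 + M
-106 + (V(5)*(-3))*82 = -106 + ((-5 + 5)*(-3))*82 = -106 + (0*(-3))*82 = -106 + 0*82 = -106 + 0 = -106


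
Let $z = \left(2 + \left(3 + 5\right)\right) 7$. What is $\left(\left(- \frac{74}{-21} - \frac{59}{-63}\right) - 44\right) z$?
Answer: $- \frac{24910}{9} \approx -2767.8$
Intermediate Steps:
$z = 70$ ($z = \left(2 + 8\right) 7 = 10 \cdot 7 = 70$)
$\left(\left(- \frac{74}{-21} - \frac{59}{-63}\right) - 44\right) z = \left(\left(- \frac{74}{-21} - \frac{59}{-63}\right) - 44\right) 70 = \left(\left(\left(-74\right) \left(- \frac{1}{21}\right) - - \frac{59}{63}\right) - 44\right) 70 = \left(\left(\frac{74}{21} + \frac{59}{63}\right) - 44\right) 70 = \left(\frac{281}{63} - 44\right) 70 = \left(- \frac{2491}{63}\right) 70 = - \frac{24910}{9}$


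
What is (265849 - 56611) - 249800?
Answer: -40562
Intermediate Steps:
(265849 - 56611) - 249800 = 209238 - 249800 = -40562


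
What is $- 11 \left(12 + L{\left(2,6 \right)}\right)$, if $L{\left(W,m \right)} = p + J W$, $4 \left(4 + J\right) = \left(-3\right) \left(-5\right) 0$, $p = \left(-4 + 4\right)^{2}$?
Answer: $-44$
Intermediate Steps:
$p = 0$ ($p = 0^{2} = 0$)
$J = -4$ ($J = -4 + \frac{\left(-3\right) \left(-5\right) 0}{4} = -4 + \frac{15 \cdot 0}{4} = -4 + \frac{1}{4} \cdot 0 = -4 + 0 = -4$)
$L{\left(W,m \right)} = - 4 W$ ($L{\left(W,m \right)} = 0 - 4 W = - 4 W$)
$- 11 \left(12 + L{\left(2,6 \right)}\right) = - 11 \left(12 - 8\right) = \left(-11\right) 4 = -44$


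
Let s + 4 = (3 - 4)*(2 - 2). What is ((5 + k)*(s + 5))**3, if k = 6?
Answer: 1331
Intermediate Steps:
s = -4 (s = -4 + (3 - 4)*(2 - 2) = -4 - 1*0 = -4 + 0 = -4)
((5 + k)*(s + 5))**3 = ((5 + 6)*(-4 + 5))**3 = (11*1)**3 = 11**3 = 1331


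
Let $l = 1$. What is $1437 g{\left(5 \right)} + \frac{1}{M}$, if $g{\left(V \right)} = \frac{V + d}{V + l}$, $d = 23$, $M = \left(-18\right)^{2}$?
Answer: $\frac{2172745}{324} \approx 6706.0$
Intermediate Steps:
$M = 324$
$g{\left(V \right)} = \frac{23 + V}{1 + V}$ ($g{\left(V \right)} = \frac{V + 23}{V + 1} = \frac{23 + V}{1 + V}$)
$1437 g{\left(5 \right)} + \frac{1}{M} = 1437 \frac{23 + 5}{1 + 5} + \frac{1}{324} = 1437 \cdot \frac{1}{6} \cdot 28 + \frac{1}{324} = 1437 \cdot \frac{14}{3} + \frac{1}{324} = 6706 + \frac{1}{324} = \frac{2172745}{324}$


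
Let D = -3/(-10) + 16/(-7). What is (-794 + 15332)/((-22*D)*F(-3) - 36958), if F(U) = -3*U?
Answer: -508830/1279769 ≈ -0.39760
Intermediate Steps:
D = -139/70 (D = -3*(-1/10) + 16*(-1/7) = 3/10 - 16/7 = -139/70 ≈ -1.9857)
(-794 + 15332)/((-22*D)*F(-3) - 36958) = (-794 + 15332)/((-22*(-139/70))*(-3*(-3)) - 36958) = 14538/((1529/35)*9 - 36958) = 14538/(13761/35 - 36958) = 14538/(-1279769/35) = 14538*(-35/1279769) = -508830/1279769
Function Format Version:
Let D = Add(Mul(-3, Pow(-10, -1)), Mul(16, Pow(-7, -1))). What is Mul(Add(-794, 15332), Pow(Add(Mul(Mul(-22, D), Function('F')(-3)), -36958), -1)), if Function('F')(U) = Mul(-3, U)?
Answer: Rational(-508830, 1279769) ≈ -0.39760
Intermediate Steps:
D = Rational(-139, 70) (D = Add(Mul(-3, Rational(-1, 10)), Mul(16, Rational(-1, 7))) = Add(Rational(3, 10), Rational(-16, 7)) = Rational(-139, 70) ≈ -1.9857)
Mul(Add(-794, 15332), Pow(Add(Mul(Mul(-22, D), Function('F')(-3)), -36958), -1)) = Mul(Add(-794, 15332), Pow(Add(Mul(Mul(-22, Rational(-139, 70)), Mul(-3, -3)), -36958), -1)) = Mul(14538, Pow(Add(Mul(Rational(1529, 35), 9), -36958), -1)) = Mul(14538, Pow(Add(Rational(13761, 35), -36958), -1)) = Mul(14538, Pow(Rational(-1279769, 35), -1)) = Mul(14538, Rational(-35, 1279769)) = Rational(-508830, 1279769)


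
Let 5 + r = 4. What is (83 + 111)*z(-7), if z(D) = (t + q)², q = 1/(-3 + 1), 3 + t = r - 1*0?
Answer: 7857/2 ≈ 3928.5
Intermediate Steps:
r = -1 (r = -5 + 4 = -1)
t = -4 (t = -3 + (-1 - 1*0) = -3 + (-1 + 0) = -3 - 1 = -4)
q = -½ (q = 1/(-2) = -½ ≈ -0.50000)
z(D) = 81/4 (z(D) = (-4 - ½)² = (-9/2)² = 81/4)
(83 + 111)*z(-7) = (83 + 111)*(81/4) = 194*(81/4) = 7857/2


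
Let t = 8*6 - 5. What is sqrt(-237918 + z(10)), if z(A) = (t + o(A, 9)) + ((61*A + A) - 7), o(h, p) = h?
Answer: 2*I*sqrt(59313) ≈ 487.08*I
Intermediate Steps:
t = 43 (t = 48 - 5 = 43)
z(A) = 36 + 63*A (z(A) = (43 + A) + ((61*A + A) - 7) = (43 + A) + (62*A - 7) = (43 + A) + (-7 + 62*A) = 36 + 63*A)
sqrt(-237918 + z(10)) = sqrt(-237918 + (36 + 63*10)) = sqrt(-237918 + (36 + 630)) = sqrt(-237918 + 666) = sqrt(-237252) = 2*I*sqrt(59313)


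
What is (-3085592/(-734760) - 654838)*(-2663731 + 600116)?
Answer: 24822486230459153/18369 ≈ 1.3513e+12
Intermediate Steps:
(-3085592/(-734760) - 654838)*(-2663731 + 600116) = (-3085592*(-1/734760) - 654838)*(-2063615) = (385699/91845 - 654838)*(-2063615) = -60143210411/91845*(-2063615) = 24822486230459153/18369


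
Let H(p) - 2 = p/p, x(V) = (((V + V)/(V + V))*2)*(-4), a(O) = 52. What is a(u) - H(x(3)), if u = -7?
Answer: 49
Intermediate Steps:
x(V) = -8 (x(V) = (((2*V)/((2*V)))*2)*(-4) = (((2*V)*(1/(2*V)))*2)*(-4) = (1*2)*(-4) = 2*(-4) = -8)
H(p) = 3 (H(p) = 2 + p/p = 2 + 1 = 3)
a(u) - H(x(3)) = 52 - 1*3 = 52 - 3 = 49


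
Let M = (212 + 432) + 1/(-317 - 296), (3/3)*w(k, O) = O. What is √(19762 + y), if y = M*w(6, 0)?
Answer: √19762 ≈ 140.58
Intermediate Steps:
w(k, O) = O
M = 394771/613 (M = 644 + 1/(-613) = 644 - 1/613 = 394771/613 ≈ 644.00)
y = 0 (y = (394771/613)*0 = 0)
√(19762 + y) = √(19762 + 0) = √19762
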